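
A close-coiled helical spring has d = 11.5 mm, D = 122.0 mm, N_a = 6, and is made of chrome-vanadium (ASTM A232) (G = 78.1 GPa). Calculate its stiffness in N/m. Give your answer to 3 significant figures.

15700 N/m

k = Gd⁴/(8D³N_a) = (78.1×10³ × 11.5⁴) / (8 × 122.0³ × 6)
  = 1.36597e+09 / 8.71607e+07 = 15.672 N/mm = 15672 N/m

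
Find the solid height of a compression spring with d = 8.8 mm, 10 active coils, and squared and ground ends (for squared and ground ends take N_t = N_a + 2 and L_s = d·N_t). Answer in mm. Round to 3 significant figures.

squared and ground ends: N_t = N_a + 2 = 10 + 2 = 12
L_s = d·N_t = 8.8 × 12 = 105.6 mm

106 mm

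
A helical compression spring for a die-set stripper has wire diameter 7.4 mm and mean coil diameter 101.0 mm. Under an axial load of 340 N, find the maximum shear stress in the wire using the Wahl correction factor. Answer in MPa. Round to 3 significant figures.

238 MPa

Spring index C = D/d = 101.0/7.4 = 13.6486
K_W = (4C−1)/(4C−4) + 0.615/C = 53.595/50.595 + 0.0451 = 1.1044
τ₀ = 8FD/(πd³) = 8·340·101.0/(π·7.4³) = 274720/1273 = 215.8 MPa
τ_max = K·τ₀ = 1.1044 × 215.8 = 238.32 MPa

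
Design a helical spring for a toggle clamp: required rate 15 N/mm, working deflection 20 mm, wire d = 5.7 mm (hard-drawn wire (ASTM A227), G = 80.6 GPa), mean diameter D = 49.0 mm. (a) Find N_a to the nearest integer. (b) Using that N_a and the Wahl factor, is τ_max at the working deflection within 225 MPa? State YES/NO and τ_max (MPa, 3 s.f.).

N_a = Gd⁴/(8D³k) = (80.6×10³)(5.7⁴)/(8·49.0³·15) = 6.026 → N_a = 6
Actual rate k = Gd⁴/(8D³·6) = 15.066 N/mm
Working load F = kδ = 15.066·20 = 301.32 N
C = 49.0/5.7 = 8.5965; K_W = (4C−1)/(4C−4)+0.615/C = 1.1703
τ_max = K_W·8FD/(πd³) = 1.1703·203.02 = 237.59 MPa
τ_max > 225 MPa → exceeds allowable

(a) 6 coils; (b) NO, τ_max = 238 MPa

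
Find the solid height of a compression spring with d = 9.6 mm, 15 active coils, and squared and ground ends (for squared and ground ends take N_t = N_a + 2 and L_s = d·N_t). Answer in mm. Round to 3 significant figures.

163 mm

squared and ground ends: N_t = N_a + 2 = 15 + 2 = 17
L_s = d·N_t = 9.6 × 17 = 163.2 mm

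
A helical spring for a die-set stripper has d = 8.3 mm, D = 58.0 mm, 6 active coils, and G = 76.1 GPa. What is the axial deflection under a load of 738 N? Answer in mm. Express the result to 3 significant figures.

k = Gd⁴/(8D³N_a) = (76.1×10³)(8.3⁴)/(8·58.0³·6) = 38.563 N/mm
δ = F/k = 738 / 38.563 = 19.137 mm

19.1 mm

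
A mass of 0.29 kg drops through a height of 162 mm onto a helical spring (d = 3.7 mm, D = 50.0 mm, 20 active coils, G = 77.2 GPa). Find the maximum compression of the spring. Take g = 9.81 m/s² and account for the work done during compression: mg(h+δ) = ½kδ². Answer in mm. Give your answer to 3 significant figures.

39.8 mm

k = Gd⁴/(8D³N_a) = (77.2×10³)(3.7⁴)/(8·50.0³·20) = 0.72343 N/mm
W = mg = 0.29 × 9.81 = 2.8449 N
½kδ² − Wδ − Wh = 0 → δ = (W + √(W² + 2kWh))/k
δ = (2.8449 + √(8.0935 + 666.816))/0.72343 = (2.8449 + 25.979)/0.72343 = 39.844 mm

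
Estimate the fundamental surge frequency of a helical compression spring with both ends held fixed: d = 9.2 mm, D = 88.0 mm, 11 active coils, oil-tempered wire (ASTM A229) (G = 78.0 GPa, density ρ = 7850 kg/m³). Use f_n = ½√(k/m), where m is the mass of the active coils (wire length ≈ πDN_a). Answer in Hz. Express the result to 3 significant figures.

38.3 Hz

k = Gd⁴/(8D³N_a) = (78.0×10³)(9.2⁴)/(8·88.0³·11) = 9.3178 N/mm = 9317.8 N/m
Wire length L = πDN_a = π·88.0·11 = 3041.1 mm
m = ρ·(πd²/4)·L = 7850 × 66.476×10⁻⁶ m² × 3.0411 m = 1.5869 kg
f_n = ½√(k/m) = 0.5·√(9317.8/1.5869) = 0.5·√(5871.6) = 38.313 Hz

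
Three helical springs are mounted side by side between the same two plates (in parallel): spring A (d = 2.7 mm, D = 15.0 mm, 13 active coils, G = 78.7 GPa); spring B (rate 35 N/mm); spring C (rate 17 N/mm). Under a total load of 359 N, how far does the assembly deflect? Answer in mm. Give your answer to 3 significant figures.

5.62 mm

k_A = Gd⁴/(8D³N_a) = (78.7×10³)(2.7⁴)/(8·15.0³·13) = 11.916 N/mm
Parallel: k_eq = 11.916 + 35 + 17 = 63.916 N/mm
δ = F/k_eq = 359/63.916 = 5.6168 mm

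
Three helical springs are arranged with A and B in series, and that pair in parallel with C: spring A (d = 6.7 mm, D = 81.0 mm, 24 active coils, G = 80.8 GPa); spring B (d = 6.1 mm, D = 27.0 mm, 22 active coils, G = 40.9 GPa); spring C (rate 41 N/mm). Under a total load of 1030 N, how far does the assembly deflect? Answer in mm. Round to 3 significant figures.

24.3 mm

k_A = Gd⁴/(8D³N_a) = (80.8×10³)(6.7⁴)/(8·81.0³·24) = 1.5957 N/mm
k_B = Gd⁴/(8D³N_a) = (40.9×10³)(6.1⁴)/(8·27.0³·22) = 16.347 N/mm
Springs A,B series: k_AB = 1/(1/1.5957+1/16.347) = 1.4538 N/mm; parallel with C: k_eq = 1.4538+41 = 42.454 N/mm
δ = F/k_eq = 1030/42.454 = 24.262 mm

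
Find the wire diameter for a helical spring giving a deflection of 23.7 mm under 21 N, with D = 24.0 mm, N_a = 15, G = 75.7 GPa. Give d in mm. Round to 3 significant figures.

Required rate k = F/δ = 21/23.7 = 0.88608 N/mm
d = (8D³N_a·k / G)^(1/4) = (8·24.0³·15·0.88608 / (75.7×10³))^0.25
  = (19.417)^0.25 = 2.0992 mm

2.10 mm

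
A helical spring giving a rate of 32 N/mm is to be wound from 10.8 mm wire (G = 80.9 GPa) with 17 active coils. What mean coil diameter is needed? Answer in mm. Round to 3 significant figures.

D = (Gd⁴/(8N_a·k))^(1/3) = (80.9×10³·10.8⁴/(8·17·32))^(1/3)
  = (252903)^(1/3) = 63.2390 mm

63.2 mm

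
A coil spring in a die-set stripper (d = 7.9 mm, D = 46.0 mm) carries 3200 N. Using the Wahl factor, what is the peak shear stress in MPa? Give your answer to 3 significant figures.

Spring index C = D/d = 46.0/7.9 = 5.8228
K_W = (4C−1)/(4C−4) + 0.615/C = 22.291/19.291 + 0.1056 = 1.2611
τ₀ = 8FD/(πd³) = 8·3200·46.0/(π·7.9³) = 1.1776e+06/1548.9 = 760.27 MPa
τ_max = K·τ₀ = 1.2611 × 760.27 = 958.8 MPa

959 MPa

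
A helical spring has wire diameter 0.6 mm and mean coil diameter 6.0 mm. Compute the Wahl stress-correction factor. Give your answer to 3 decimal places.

C = D/d = 6.0/0.6 = 10.0000
K_W = (4C−1)/(4C−4) + 0.615/C = 39.000/36.000 + 0.0615 = 1.1448

1.145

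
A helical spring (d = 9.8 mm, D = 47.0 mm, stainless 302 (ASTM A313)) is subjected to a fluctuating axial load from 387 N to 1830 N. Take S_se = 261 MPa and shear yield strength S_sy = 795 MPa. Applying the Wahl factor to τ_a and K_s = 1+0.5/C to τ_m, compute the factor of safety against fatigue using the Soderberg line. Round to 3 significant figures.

C = D/d = 47.0/9.8 = 4.7959; K_W = (4C−1)/(4C−4)+0.615/C = 1.3258; K_s = 1+0.5/C = 1.1043
F_a = (F_max−F_min)/2 = 721.5 N; F_m = (F_max+F_min)/2 = 1108.5 N
τ_a = K_W·8F_aD/(πd³) = 1.3258 × 91.748 = 121.64 MPa
τ_m = K_s·8F_mD/(πd³) = 1.1043 × 140.96 = 155.66 MPa
Soderberg: 1/n_f = τ_a/S_se + τ_m/S_sy = 121.64/261 + 155.66/795 = 0.46606 + 0.19579 = 0.66185
n_f = 1/0.66185 = 1.511

1.51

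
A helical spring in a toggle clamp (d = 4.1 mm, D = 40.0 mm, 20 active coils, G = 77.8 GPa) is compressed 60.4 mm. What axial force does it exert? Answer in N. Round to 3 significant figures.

130 N

k = Gd⁴/(8D³N_a) = (77.8×10³)(4.1⁴)/(8·40.0³·20) = 2.1469 N/mm
F = k·δ = 2.1469 × 60.4 = 129.67 N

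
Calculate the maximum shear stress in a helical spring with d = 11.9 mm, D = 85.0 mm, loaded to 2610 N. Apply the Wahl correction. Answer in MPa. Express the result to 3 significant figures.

405 MPa

Spring index C = D/d = 85.0/11.9 = 7.1429
K_W = (4C−1)/(4C−4) + 0.615/C = 27.571/24.571 + 0.0861 = 1.2082
τ₀ = 8FD/(πd³) = 8·2610·85.0/(π·11.9³) = 1.7748e+06/5294.1 = 335.24 MPa
τ_max = K·τ₀ = 1.2082 × 335.24 = 405.04 MPa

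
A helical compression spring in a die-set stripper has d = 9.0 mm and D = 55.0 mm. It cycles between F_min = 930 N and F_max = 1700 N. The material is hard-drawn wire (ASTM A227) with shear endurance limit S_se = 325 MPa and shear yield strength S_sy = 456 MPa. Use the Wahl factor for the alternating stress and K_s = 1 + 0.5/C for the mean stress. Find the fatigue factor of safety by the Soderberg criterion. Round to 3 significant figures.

C = D/d = 55.0/9.0 = 6.1111; K_W = (4C−1)/(4C−4)+0.615/C = 1.2474; K_s = 1+0.5/C = 1.0818
F_a = (F_max−F_min)/2 = 385 N; F_m = (F_max+F_min)/2 = 1315 N
τ_a = K_W·8F_aD/(πd³) = 1.2474 × 73.967 = 92.264 MPa
τ_m = K_s·8F_mD/(πd³) = 1.0818 × 252.64 = 273.31 MPa
Soderberg: 1/n_f = τ_a/S_se + τ_m/S_sy = 92.264/325 + 273.31/456 = 0.28389 + 0.59936 = 0.88325
n_f = 1/0.88325 = 1.132

1.13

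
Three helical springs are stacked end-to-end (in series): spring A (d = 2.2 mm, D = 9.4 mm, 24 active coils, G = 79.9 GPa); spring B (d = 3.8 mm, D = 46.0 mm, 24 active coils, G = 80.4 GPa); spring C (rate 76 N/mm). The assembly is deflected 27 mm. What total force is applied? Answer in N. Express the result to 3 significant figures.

k_A = Gd⁴/(8D³N_a) = (79.9×10³)(2.2⁴)/(8·9.4³·24) = 11.737 N/mm
k_B = Gd⁴/(8D³N_a) = (80.4×10³)(3.8⁴)/(8·46.0³·24) = 0.89705 N/mm
Series: 1/k_eq = 1/11.737 + 1/0.89705 + 1/76 = 1.2131; k_eq = 0.82432 N/mm
F = k_eq·δ = 0.82432·27 = 22.257 N

22.3 N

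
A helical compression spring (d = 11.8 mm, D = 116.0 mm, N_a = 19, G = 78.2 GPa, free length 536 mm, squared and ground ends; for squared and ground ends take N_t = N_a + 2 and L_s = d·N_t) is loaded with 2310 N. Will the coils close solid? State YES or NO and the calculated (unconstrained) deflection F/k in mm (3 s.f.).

k = Gd⁴/(8D³N_a) = (78.2×10³)(11.8⁴)/(8·116.0³·19) = 6.3902 N/mm
N_t = 21; L_s = 11.8·21 = 247.8 mm; δ_solid = L₀ − L_s = 536 − 247.8 = 288.2 mm
δ = F/k = 2310/6.3902 = 361.49 mm
δ ≥ δ_solid → spring goes solid

YES, δ = 361 mm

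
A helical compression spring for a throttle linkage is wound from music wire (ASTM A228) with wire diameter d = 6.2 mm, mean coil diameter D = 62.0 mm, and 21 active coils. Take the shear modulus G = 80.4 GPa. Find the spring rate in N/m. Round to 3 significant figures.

2970 N/m

k = Gd⁴/(8D³N_a) = (80.4×10³ × 6.2⁴) / (8 × 62.0³ × 21)
  = 1.18802e+08 / 4.00391e+07 = 2.9671 N/mm = 2967.1 N/m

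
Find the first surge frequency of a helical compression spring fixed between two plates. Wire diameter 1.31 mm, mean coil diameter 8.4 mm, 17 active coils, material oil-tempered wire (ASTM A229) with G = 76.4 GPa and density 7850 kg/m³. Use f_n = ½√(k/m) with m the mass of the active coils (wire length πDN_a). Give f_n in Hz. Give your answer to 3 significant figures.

383 Hz

k = Gd⁴/(8D³N_a) = (76.4×10³)(1.31⁴)/(8·8.4³·17) = 2.7913 N/mm = 2791.3 N/m
Wire length L = πDN_a = π·8.4·17 = 448.62 mm
m = ρ·(πd²/4)·L = 7850 × 1.3478×10⁻⁶ m² × 0.44862 m = 0.0047466 kg
f_n = ½√(k/m) = 0.5·√(2791.3/0.0047466) = 0.5·√(5.8806e+05) = 383.43 Hz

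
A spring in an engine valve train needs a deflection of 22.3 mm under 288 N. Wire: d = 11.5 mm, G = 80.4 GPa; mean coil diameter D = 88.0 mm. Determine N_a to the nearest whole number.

20

Required rate k = F/δ = 288/22.3 = 12.915 N/mm
N_a = Gd⁴/(8D³k) = (80.4×10³ × 11.5⁴)/(8 × 88.0³ × 12.915)
    = 1.4062e+09 / 7.04086e+07 = 19.97 → 20 coils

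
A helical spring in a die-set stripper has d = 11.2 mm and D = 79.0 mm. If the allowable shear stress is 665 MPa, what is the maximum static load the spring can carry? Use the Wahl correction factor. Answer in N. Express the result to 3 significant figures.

C = D/d = 79.0/11.2 = 7.0536
K_W = (4C−1)/(4C−4) + 0.615/C = 27.214/24.214 + 0.0872 = 1.2111
τ_max = K·8FD/(πd³) → F_max = τ_allow·πd³/(8DK)
F_max = 665·π·11.2³/(8·79.0·1.2111) = 2.9351e+06/765.4 = 3834.7 N

3830 N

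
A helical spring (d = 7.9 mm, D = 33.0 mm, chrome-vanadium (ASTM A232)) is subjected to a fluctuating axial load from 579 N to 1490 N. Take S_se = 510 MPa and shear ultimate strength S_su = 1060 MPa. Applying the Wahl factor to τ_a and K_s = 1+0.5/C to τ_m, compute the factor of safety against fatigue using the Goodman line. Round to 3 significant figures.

C = D/d = 33.0/7.9 = 4.1772; K_W = (4C−1)/(4C−4)+0.615/C = 1.3833; K_s = 1+0.5/C = 1.1197
F_a = (F_max−F_min)/2 = 455.5 N; F_m = (F_max+F_min)/2 = 1034.5 N
τ_a = K_W·8F_aD/(πd³) = 1.3833 × 77.636 = 107.39 MPa
τ_m = K_s·8F_mD/(πd³) = 1.1197 × 176.32 = 197.43 MPa
Goodman: 1/n_f = τ_a/S_se + τ_m/S_su = 107.39/510 + 197.43/1060 = 0.21057 + 0.18625 = 0.39682
n_f = 1/0.39682 = 2.52

2.52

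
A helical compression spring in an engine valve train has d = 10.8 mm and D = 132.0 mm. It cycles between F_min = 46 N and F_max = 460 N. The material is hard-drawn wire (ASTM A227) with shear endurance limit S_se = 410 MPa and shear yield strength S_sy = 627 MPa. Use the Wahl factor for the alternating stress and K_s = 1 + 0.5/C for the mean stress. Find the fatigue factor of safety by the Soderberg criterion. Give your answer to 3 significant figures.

C = D/d = 132.0/10.8 = 12.2222; K_W = (4C−1)/(4C−4)+0.615/C = 1.1171; K_s = 1+0.5/C = 1.0409
F_a = (F_max−F_min)/2 = 207 N; F_m = (F_max+F_min)/2 = 253 N
τ_a = K_W·8F_aD/(πd³) = 1.1171 × 55.235 = 61.706 MPa
τ_m = K_s·8F_mD/(πd³) = 1.0409 × 67.509 = 70.271 MPa
Soderberg: 1/n_f = τ_a/S_se + τ_m/S_sy = 61.706/410 + 70.271/627 = 0.15050 + 0.11207 = 0.26258
n_f = 1/0.26258 = 3.808

3.81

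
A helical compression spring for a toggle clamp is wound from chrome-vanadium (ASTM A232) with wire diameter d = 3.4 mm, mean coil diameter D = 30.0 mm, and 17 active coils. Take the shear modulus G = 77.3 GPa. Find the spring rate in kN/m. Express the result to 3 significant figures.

k = Gd⁴/(8D³N_a) = (77.3×10³ × 3.4⁴) / (8 × 30.0³ × 17)
  = 1.03299e+07 / 3.672e+06 = 2.8131 N/mm

2.81 kN/m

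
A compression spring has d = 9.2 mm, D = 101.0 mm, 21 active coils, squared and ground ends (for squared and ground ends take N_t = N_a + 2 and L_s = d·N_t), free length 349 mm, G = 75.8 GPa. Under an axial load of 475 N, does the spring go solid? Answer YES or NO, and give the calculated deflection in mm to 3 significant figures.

YES, δ = 151 mm

k = Gd⁴/(8D³N_a) = (75.8×10³)(9.2⁴)/(8·101.0³·21) = 3.1372 N/mm
N_t = 23; L_s = 9.2·23 = 211.6 mm; δ_solid = L₀ − L_s = 349 − 211.6 = 137.4 mm
δ = F/k = 475/3.1372 = 151.41 mm
δ ≥ δ_solid → spring goes solid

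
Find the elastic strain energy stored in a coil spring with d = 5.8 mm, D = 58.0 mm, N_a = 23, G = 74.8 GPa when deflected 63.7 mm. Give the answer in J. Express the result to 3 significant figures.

k = Gd⁴/(8D³N_a) = (74.8×10³)(5.8⁴)/(8·58.0³·23) = 2.3578 N/mm
U = ½kδ² = 0.5 × 2.3578 × 63.7² = 4783.7 N·mm = 4.7837 J

4.78 J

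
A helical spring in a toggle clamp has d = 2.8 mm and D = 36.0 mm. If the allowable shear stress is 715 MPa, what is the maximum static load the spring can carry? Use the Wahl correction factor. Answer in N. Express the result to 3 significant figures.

C = D/d = 36.0/2.8 = 12.8571
K_W = (4C−1)/(4C−4) + 0.615/C = 50.429/47.429 + 0.0478 = 1.1111
τ_max = K·8FD/(πd³) → F_max = τ_allow·πd³/(8DK)
F_max = 715·π·2.8³/(8·36.0·1.1111) = 49309/319.99 = 154.1 N

154 N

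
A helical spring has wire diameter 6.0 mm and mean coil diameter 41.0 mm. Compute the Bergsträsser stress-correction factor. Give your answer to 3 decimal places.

1.205

C = D/d = 41.0/6.0 = 6.8333
K_B = (4C+2)/(4C−3) = 29.333/24.333 = 1.2055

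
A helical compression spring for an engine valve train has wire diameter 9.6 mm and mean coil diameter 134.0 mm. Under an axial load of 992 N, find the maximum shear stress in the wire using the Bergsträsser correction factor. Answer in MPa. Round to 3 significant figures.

Spring index C = D/d = 134.0/9.6 = 13.9583
K_B = (4C+2)/(4C−3) = 57.833/52.833 = 1.0946
τ₀ = 8FD/(πd³) = 8·992·134.0/(π·9.6³) = 1.06342e+06/2779.5 = 382.6 MPa
τ_max = K·τ₀ = 1.0946 × 382.6 = 418.81 MPa

419 MPa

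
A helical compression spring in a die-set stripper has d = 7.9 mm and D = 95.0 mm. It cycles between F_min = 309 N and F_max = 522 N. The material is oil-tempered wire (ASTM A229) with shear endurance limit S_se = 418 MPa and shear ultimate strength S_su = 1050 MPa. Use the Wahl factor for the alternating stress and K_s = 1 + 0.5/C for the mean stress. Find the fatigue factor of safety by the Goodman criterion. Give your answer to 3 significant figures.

C = D/d = 95.0/7.9 = 12.0253; K_W = (4C−1)/(4C−4)+0.615/C = 1.1192; K_s = 1+0.5/C = 1.0416
F_a = (F_max−F_min)/2 = 106.5 N; F_m = (F_max+F_min)/2 = 415.5 N
τ_a = K_W·8F_aD/(πd³) = 1.1192 × 52.256 = 58.483 MPa
τ_m = K_s·8F_mD/(πd³) = 1.0416 × 203.87 = 212.35 MPa
Goodman: 1/n_f = τ_a/S_se + τ_m/S_su = 58.483/418 + 212.35/1050 = 0.13991 + 0.20224 = 0.34215
n_f = 1/0.34215 = 2.923

2.92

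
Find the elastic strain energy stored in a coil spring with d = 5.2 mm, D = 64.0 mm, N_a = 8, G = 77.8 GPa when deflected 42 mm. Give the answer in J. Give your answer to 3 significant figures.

2.99 J

k = Gd⁴/(8D³N_a) = (77.8×10³)(5.2⁴)/(8·64.0³·8) = 3.3906 N/mm
U = ½kδ² = 0.5 × 3.3906 × 42² = 2990.5 N·mm = 2.9905 J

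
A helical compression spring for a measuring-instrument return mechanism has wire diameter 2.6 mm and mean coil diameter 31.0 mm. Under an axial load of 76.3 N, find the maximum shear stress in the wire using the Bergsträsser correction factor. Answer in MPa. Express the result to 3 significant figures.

Spring index C = D/d = 31.0/2.6 = 11.9231
K_B = (4C+2)/(4C−3) = 49.692/44.692 = 1.1119
τ₀ = 8FD/(πd³) = 8·76.3·31.0/(π·2.6³) = 18922.4/55.217 = 342.69 MPa
τ_max = K·τ₀ = 1.1119 × 342.69 = 381.03 MPa

381 MPa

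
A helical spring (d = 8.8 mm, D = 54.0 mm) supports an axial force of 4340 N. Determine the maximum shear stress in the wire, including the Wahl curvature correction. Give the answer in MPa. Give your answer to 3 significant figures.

Spring index C = D/d = 54.0/8.8 = 6.1364
K_W = (4C−1)/(4C−4) + 0.615/C = 23.545/20.545 + 0.1002 = 1.2462
τ₀ = 8FD/(πd³) = 8·4340·54.0/(π·8.8³) = 1.87488e+06/2140.9 = 875.74 MPa
τ_max = K·τ₀ = 1.2462 × 875.74 = 1091.4 MPa

1090 MPa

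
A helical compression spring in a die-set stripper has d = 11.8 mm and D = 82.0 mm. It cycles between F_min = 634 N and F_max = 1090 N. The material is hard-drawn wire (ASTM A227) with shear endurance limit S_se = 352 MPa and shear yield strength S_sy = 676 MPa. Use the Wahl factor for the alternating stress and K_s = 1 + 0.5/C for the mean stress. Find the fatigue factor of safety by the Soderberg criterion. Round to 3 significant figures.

3.65

C = D/d = 82.0/11.8 = 6.9492; K_W = (4C−1)/(4C−4)+0.615/C = 1.2146; K_s = 1+0.5/C = 1.0720
F_a = (F_max−F_min)/2 = 228 N; F_m = (F_max+F_min)/2 = 862 N
τ_a = K_W·8F_aD/(πd³) = 1.2146 × 28.976 = 35.194 MPa
τ_m = K_s·8F_mD/(πd³) = 1.0720 × 109.55 = 117.43 MPa
Soderberg: 1/n_f = τ_a/S_se + τ_m/S_sy = 35.194/352 + 117.43/676 = 0.09998 + 0.17372 = 0.2737
n_f = 1/0.2737 = 3.654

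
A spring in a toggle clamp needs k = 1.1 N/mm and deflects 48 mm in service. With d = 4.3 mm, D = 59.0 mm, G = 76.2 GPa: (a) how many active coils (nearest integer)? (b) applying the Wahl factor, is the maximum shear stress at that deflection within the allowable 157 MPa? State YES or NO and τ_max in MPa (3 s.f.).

(a) 14 coils; (b) YES, τ_max = 113 MPa

N_a = Gd⁴/(8D³k) = (76.2×10³)(4.3⁴)/(8·59.0³·1.1) = 14.41 → N_a = 14
Actual rate k = Gd⁴/(8D³·14) = 1.1325 N/mm
Working load F = kδ = 1.1325·48 = 54.362 N
C = 59.0/4.3 = 13.7209; K_W = (4C−1)/(4C−4)+0.615/C = 1.1038
τ_max = K_W·8FD/(πd³) = 1.1038·102.73 = 113.39 MPa
τ_max ≤ 157 MPa → acceptable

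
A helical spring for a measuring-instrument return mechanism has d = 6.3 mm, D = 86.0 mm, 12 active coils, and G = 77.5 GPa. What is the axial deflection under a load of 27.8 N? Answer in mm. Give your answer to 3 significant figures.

k = Gd⁴/(8D³N_a) = (77.5×10³)(6.3⁴)/(8·86.0³·12) = 1.9994 N/mm
δ = F/k = 27.8 / 1.9994 = 13.904 mm

13.9 mm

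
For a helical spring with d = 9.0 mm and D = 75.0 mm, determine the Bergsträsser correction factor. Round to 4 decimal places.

C = D/d = 75.0/9.0 = 8.3333
K_B = (4C+2)/(4C−3) = 35.333/30.333 = 1.1648

1.1648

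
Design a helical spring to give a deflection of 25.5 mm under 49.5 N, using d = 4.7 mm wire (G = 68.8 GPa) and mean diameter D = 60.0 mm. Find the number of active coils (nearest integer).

10

Required rate k = F/δ = 49.5/25.5 = 1.9412 N/mm
N_a = Gd⁴/(8D³k) = (68.8×10³ × 4.7⁴)/(8 × 60.0³ × 1.9412)
    = 3.35722e+07 / 3.35435e+06 = 10.01 → 10 coils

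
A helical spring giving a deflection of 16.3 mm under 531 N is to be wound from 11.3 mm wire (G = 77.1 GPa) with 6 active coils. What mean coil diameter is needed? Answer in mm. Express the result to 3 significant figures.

Required rate k = F/δ = 531/16.3 = 32.577 N/mm
D = (Gd⁴/(8N_a·k))^(1/3) = (77.1×10³·11.3⁴/(8·6·32.577))^(1/3)
  = (803933)^(1/3) = 92.9837 mm

93.0 mm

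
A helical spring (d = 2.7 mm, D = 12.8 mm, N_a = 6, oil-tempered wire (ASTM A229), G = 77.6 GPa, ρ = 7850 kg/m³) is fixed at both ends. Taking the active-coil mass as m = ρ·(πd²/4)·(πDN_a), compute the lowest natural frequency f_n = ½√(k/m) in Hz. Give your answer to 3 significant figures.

k = Gd⁴/(8D³N_a) = (77.6×10³)(2.7⁴)/(8·12.8³·6) = 40.968 N/mm = 40968 N/m
Wire length L = πDN_a = π·12.8·6 = 241.27 mm
m = ρ·(πd²/4)·L = 7850 × 5.7256×10⁻⁶ m² × 0.24127 m = 0.010844 kg
f_n = ½√(k/m) = 0.5·√(40968/0.010844) = 0.5·√(3.7779e+06) = 971.84 Hz

972 Hz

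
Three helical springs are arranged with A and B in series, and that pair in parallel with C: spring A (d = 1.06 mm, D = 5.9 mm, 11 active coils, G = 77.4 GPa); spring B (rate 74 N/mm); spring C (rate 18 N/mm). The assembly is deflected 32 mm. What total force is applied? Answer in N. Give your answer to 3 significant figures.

737 N

k_A = Gd⁴/(8D³N_a) = (77.4×10³)(1.06⁴)/(8·5.9³·11) = 5.4066 N/mm
Springs A,B series: k_AB = 1/(1/5.4066+1/74) = 5.0385 N/mm; parallel with C: k_eq = 5.0385+18 = 23.038 N/mm
F = k_eq·δ = 23.038·32 = 737.23 N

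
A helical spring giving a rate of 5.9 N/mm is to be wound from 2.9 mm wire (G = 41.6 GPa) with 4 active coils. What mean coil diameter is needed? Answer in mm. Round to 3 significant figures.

D = (Gd⁴/(8N_a·k))^(1/3) = (41.6×10³·2.9⁴/(8·4·5.9))^(1/3)
  = (15584.2)^(1/3) = 24.9782 mm

25.0 mm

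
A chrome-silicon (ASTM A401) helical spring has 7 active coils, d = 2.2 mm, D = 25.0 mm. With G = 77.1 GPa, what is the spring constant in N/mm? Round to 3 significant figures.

2.06 N/mm

k = Gd⁴/(8D³N_a) = (77.1×10³ × 2.2⁴) / (8 × 25.0³ × 7)
  = 1.80611e+06 / 875000 = 2.0641 N/mm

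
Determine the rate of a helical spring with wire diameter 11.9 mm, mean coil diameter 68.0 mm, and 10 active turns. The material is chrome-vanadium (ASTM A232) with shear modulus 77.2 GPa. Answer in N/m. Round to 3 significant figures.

61500 N/m

k = Gd⁴/(8D³N_a) = (77.2×10³ × 11.9⁴) / (8 × 68.0³ × 10)
  = 1.54812e+09 / 2.51546e+07 = 61.544 N/mm = 61544 N/m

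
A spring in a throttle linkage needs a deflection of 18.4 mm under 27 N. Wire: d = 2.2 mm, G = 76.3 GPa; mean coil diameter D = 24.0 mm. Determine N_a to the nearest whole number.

11

Required rate k = F/δ = 27/18.4 = 1.4674 N/mm
N_a = Gd⁴/(8D³k) = (76.3×10³ × 2.2⁴)/(8 × 24.0³ × 1.4674)
    = 1.78737e+06 / 162282 = 11.01 → 11 coils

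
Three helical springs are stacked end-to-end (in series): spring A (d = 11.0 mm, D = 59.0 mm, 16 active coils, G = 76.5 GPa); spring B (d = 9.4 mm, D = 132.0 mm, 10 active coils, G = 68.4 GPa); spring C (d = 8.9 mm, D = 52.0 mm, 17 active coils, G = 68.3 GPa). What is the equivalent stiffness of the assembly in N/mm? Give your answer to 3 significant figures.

k_A = Gd⁴/(8D³N_a) = (76.5×10³)(11.0⁴)/(8·59.0³·16) = 42.606 N/mm
k_B = Gd⁴/(8D³N_a) = (68.4×10³)(9.4⁴)/(8·132.0³·10) = 2.9024 N/mm
k_C = Gd⁴/(8D³N_a) = (68.3×10³)(8.9⁴)/(8·52.0³·17) = 22.409 N/mm
Series: 1/k_eq = 1/42.606 + 1/2.9024 + 1/22.409 = 0.41264; k_eq = 2.4234 N/mm

2.42 N/mm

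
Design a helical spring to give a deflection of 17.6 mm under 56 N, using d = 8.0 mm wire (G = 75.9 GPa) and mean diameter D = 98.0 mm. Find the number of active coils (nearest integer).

13

Required rate k = F/δ = 56/17.6 = 3.1818 N/mm
N_a = Gd⁴/(8D³k) = (75.9×10³ × 8.0⁴)/(8 × 98.0³ × 3.1818)
    = 3.10886e+08 / 2.39576e+07 = 12.98 → 13 coils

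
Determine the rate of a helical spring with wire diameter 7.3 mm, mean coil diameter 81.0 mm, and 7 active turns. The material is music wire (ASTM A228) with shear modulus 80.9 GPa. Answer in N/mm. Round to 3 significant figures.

k = Gd⁴/(8D³N_a) = (80.9×10³ × 7.3⁴) / (8 × 81.0³ × 7)
  = 2.29742e+08 / 2.97607e+07 = 7.7196 N/mm

7.72 N/mm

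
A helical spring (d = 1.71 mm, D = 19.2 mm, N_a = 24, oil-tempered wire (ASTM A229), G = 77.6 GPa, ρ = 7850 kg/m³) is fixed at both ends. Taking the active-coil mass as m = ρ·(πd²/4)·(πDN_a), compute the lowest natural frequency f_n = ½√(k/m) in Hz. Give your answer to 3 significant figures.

k = Gd⁴/(8D³N_a) = (77.6×10³)(1.71⁴)/(8·19.2³·24) = 0.48825 N/mm = 488.25 N/m
Wire length L = πDN_a = π·19.2·24 = 1447.6 mm
m = ρ·(πd²/4)·L = 7850 × 2.2966×10⁻⁶ m² × 1.4476 m = 0.026098 kg
f_n = ½√(k/m) = 0.5·√(488.25/0.026098) = 0.5·√(18708) = 68.389 Hz

68.4 Hz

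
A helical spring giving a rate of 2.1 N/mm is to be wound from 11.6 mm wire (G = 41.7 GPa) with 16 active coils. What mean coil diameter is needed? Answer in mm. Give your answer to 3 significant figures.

D = (Gd⁴/(8N_a·k))^(1/3) = (41.7×10³·11.6⁴/(8·16·2.1))^(1/3)
  = (2.80892e+06)^(1/3) = 141.0954 mm

141 mm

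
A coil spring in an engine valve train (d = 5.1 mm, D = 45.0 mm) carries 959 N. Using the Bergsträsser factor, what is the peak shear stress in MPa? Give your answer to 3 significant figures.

957 MPa

Spring index C = D/d = 45.0/5.1 = 8.8235
K_B = (4C+2)/(4C−3) = 37.294/32.294 = 1.1548
τ₀ = 8FD/(πd³) = 8·959·45.0/(π·5.1³) = 345240/416.74 = 828.44 MPa
τ_max = K·τ₀ = 1.1548 × 828.44 = 956.7 MPa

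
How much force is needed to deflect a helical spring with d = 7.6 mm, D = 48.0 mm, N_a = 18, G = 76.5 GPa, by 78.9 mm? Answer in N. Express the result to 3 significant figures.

1260 N

k = Gd⁴/(8D³N_a) = (76.5×10³)(7.6⁴)/(8·48.0³·18) = 16.026 N/mm
F = k·δ = 16.026 × 78.9 = 1264.5 N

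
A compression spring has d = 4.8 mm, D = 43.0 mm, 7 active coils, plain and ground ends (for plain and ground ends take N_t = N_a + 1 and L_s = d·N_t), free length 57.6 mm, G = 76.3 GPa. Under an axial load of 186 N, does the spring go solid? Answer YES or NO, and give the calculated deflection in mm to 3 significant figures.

k = Gd⁴/(8D³N_a) = (76.3×10³)(4.8⁴)/(8·43.0³·7) = 9.097 N/mm
N_t = 8; L_s = 4.8·8 = 38.4 mm; δ_solid = L₀ − L_s = 57.6 − 38.4 = 19.2 mm
δ = F/k = 186/9.097 = 20.446 mm
δ ≥ δ_solid → spring goes solid

YES, δ = 20.4 mm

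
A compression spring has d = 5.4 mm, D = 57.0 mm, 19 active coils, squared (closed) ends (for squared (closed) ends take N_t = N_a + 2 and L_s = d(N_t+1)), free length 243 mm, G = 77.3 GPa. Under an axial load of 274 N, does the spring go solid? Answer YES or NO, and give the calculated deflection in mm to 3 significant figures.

NO, δ = 117 mm

k = Gd⁴/(8D³N_a) = (77.3×10³)(5.4⁴)/(8·57.0³·19) = 2.335 N/mm
N_t = 21; L_s = 5.4·22 = 118.8 mm; δ_solid = L₀ − L_s = 243 − 118.8 = 124.2 mm
δ = F/k = 274/2.335 = 117.34 mm
δ < δ_solid → spring does not go solid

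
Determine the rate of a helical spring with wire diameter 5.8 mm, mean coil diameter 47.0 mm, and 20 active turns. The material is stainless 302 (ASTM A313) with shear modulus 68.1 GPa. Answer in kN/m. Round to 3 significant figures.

4.64 kN/m

k = Gd⁴/(8D³N_a) = (68.1×10³ × 5.8⁴) / (8 × 47.0³ × 20)
  = 7.70653e+07 / 1.66117e+07 = 4.6392 N/mm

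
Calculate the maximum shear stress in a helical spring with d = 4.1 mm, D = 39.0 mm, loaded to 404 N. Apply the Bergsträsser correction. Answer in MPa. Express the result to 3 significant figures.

Spring index C = D/d = 39.0/4.1 = 9.5122
K_B = (4C+2)/(4C−3) = 40.049/35.049 = 1.1427
τ₀ = 8FD/(πd³) = 8·404·39.0/(π·4.1³) = 126048/216.52 = 582.15 MPa
τ_max = K·τ₀ = 1.1427 × 582.15 = 665.2 MPa

665 MPa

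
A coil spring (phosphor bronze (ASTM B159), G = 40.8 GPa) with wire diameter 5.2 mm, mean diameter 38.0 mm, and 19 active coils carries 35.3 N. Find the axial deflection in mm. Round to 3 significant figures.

9.87 mm

k = Gd⁴/(8D³N_a) = (40.8×10³)(5.2⁴)/(8·38.0³·19) = 3.5767 N/mm
δ = F/k = 35.3 / 3.5767 = 9.8695 mm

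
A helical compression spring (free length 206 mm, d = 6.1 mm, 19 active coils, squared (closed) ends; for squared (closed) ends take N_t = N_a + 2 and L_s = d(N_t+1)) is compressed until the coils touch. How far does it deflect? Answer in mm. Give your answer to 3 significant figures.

N_t = 21; L_s = 6.1·22 = 134.2 mm
δ_solid = L₀ − L_s = 206 − 134.2 = 71.8 mm

71.8 mm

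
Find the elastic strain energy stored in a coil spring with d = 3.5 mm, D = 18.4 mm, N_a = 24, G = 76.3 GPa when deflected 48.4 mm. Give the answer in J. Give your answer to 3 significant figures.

k = Gd⁴/(8D³N_a) = (76.3×10³)(3.5⁴)/(8·18.4³·24) = 9.5729 N/mm
U = ½kδ² = 0.5 × 9.5729 × 48.4² = 11213 N·mm = 11.213 J

11.2 J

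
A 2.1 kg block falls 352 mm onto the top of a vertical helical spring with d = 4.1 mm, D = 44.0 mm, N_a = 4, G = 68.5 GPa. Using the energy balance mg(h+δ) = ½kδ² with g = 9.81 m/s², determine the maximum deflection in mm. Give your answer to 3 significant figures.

48.2 mm

k = Gd⁴/(8D³N_a) = (68.5×10³)(4.1⁴)/(8·44.0³·4) = 7.101 N/mm
W = mg = 2.1 × 9.81 = 20.601 N
½kδ² − Wδ − Wh = 0 → δ = (W + √(W² + 2kWh))/k
δ = (20.601 + √(424.4 + 102986))/7.101 = (20.601 + 321.58)/7.101 = 48.187 mm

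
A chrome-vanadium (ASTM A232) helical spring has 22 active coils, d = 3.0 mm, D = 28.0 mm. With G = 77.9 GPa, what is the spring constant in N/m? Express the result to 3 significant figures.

1630 N/m

k = Gd⁴/(8D³N_a) = (77.9×10³ × 3.0⁴) / (8 × 28.0³ × 22)
  = 6.3099e+06 / 3.86355e+06 = 1.6332 N/mm = 1633.2 N/m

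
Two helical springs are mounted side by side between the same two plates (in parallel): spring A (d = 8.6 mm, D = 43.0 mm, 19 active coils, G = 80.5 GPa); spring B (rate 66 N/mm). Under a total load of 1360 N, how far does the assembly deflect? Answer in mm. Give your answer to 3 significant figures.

13.3 mm

k_A = Gd⁴/(8D³N_a) = (80.5×10³)(8.6⁴)/(8·43.0³·19) = 36.437 N/mm
Parallel: k_eq = 36.437 + 66 = 102.44 N/mm
δ = F/k_eq = 1360/102.44 = 13.276 mm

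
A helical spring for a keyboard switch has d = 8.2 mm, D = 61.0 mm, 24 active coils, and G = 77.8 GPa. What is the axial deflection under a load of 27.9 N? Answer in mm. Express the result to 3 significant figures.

k = Gd⁴/(8D³N_a) = (77.8×10³)(8.2⁴)/(8·61.0³·24) = 8.0713 N/mm
δ = F/k = 27.9 / 8.0713 = 3.4567 mm

3.46 mm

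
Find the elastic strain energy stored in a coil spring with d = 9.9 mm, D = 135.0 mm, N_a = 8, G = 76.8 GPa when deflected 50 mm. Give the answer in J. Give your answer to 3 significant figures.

k = Gd⁴/(8D³N_a) = (76.8×10³)(9.9⁴)/(8·135.0³·8) = 4.6851 N/mm
U = ½kδ² = 0.5 × 4.6851 × 50² = 5856.4 N·mm = 5.8564 J

5.86 J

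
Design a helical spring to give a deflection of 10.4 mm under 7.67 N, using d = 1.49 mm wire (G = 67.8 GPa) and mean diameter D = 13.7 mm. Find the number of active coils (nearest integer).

Required rate k = F/δ = 7.67/10.4 = 0.7375 N/mm
N_a = Gd⁴/(8D³k) = (67.8×10³ × 1.49⁴)/(8 × 13.7³ × 0.7375)
    = 334176 / 15171 = 22.03 → 22 coils

22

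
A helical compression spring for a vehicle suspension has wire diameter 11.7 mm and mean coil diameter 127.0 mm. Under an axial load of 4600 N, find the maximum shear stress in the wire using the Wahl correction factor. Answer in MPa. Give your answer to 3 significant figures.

Spring index C = D/d = 127.0/11.7 = 10.8547
K_W = (4C−1)/(4C−4) + 0.615/C = 42.419/39.419 + 0.0567 = 1.1328
τ₀ = 8FD/(πd³) = 8·4600·127.0/(π·11.7³) = 4.6736e+06/5031.6 = 928.85 MPa
τ_max = K·τ₀ = 1.1328 × 928.85 = 1052.2 MPa

1050 MPa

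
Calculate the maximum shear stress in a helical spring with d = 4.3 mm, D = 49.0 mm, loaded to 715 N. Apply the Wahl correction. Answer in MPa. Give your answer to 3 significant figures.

1260 MPa

Spring index C = D/d = 49.0/4.3 = 11.3953
K_W = (4C−1)/(4C−4) + 0.615/C = 44.581/41.581 + 0.0540 = 1.1261
τ₀ = 8FD/(πd³) = 8·715·49.0/(π·4.3³) = 280280/249.78 = 1122.1 MPa
τ_max = K·τ₀ = 1.1261 × 1122.1 = 1263.6 MPa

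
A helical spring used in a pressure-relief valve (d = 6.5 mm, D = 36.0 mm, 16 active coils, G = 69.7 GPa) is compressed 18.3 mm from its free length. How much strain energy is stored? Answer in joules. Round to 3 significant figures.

k = Gd⁴/(8D³N_a) = (69.7×10³)(6.5⁴)/(8·36.0³·16) = 20.834 N/mm
U = ½kδ² = 0.5 × 20.834 × 18.3² = 3488.5 N·mm = 3.4885 J

3.49 J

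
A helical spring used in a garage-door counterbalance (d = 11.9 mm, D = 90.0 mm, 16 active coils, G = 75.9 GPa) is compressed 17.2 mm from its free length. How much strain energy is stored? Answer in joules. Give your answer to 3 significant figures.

2.41 J

k = Gd⁴/(8D³N_a) = (75.9×10³)(11.9⁴)/(8·90.0³·16) = 16.311 N/mm
U = ½kδ² = 0.5 × 16.311 × 17.2² = 2412.8 N·mm = 2.4128 J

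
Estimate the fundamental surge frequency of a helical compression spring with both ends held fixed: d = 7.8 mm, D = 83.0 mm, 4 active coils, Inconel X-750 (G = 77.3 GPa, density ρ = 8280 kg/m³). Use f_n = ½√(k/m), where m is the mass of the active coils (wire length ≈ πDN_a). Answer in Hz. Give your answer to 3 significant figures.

97.3 Hz

k = Gd⁴/(8D³N_a) = (77.3×10³)(7.8⁴)/(8·83.0³·4) = 15.638 N/mm = 15638 N/m
Wire length L = πDN_a = π·83.0·4 = 1043 mm
m = ρ·(πd²/4)·L = 8280 × 47.784×10⁻⁶ m² × 1.043 m = 0.41266 kg
f_n = ½√(k/m) = 0.5·√(15638/0.41266) = 0.5·√(37895) = 97.333 Hz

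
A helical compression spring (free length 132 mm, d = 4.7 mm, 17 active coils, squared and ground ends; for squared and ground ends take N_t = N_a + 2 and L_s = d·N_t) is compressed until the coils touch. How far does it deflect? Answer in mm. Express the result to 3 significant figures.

N_t = 19; L_s = 4.7·19 = 89.3 mm
δ_solid = L₀ − L_s = 132 − 89.3 = 42.7 mm

42.7 mm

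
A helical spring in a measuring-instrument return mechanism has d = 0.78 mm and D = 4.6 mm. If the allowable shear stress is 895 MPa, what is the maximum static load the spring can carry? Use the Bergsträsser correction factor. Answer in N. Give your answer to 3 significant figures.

C = D/d = 4.6/0.78 = 5.8974
K_B = (4C+2)/(4C−3) = 25.590/20.590 = 1.2428
τ_max = K·8FD/(πd³) → F_max = τ_allow·πd³/(8DK)
F_max = 895·π·0.78³/(8·4.6·1.2428) = 1334.3/45.736 = 29.174 N

29.2 N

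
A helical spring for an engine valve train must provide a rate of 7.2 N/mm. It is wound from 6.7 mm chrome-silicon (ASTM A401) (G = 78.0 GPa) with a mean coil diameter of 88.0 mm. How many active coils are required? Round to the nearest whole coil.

4

N_a = Gd⁴/(8D³k) = (78.0×10³ × 6.7⁴)/(8 × 88.0³ × 7.2)
    = 1.57179e+08 / 3.92528e+07 = 4.004 → 4 coils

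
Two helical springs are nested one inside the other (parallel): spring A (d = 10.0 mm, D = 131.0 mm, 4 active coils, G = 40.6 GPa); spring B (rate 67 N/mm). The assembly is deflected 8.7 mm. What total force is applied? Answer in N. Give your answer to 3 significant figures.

k_A = Gd⁴/(8D³N_a) = (40.6×10³)(10.0⁴)/(8·131.0³·4) = 5.6437 N/mm
Parallel: k_eq = 5.6437 + 67 = 72.644 N/mm
F = k_eq·δ = 72.644·8.7 = 632 N

632 N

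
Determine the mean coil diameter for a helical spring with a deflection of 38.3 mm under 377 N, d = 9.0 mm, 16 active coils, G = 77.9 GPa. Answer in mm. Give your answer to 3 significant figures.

74.0 mm

Required rate k = F/δ = 377/38.3 = 9.8433 N/mm
D = (Gd⁴/(8N_a·k))^(1/3) = (77.9×10³·9.0⁴/(8·16·9.8433))^(1/3)
  = (405653)^(1/3) = 74.0261 mm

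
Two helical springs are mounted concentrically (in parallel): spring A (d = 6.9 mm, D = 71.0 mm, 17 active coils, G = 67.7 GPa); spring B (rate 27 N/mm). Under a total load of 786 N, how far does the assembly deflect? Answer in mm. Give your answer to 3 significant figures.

26.1 mm

k_A = Gd⁴/(8D³N_a) = (67.7×10³)(6.9⁴)/(8·71.0³·17) = 3.1526 N/mm
Parallel: k_eq = 3.1526 + 27 = 30.153 N/mm
δ = F/k_eq = 786/30.153 = 26.067 mm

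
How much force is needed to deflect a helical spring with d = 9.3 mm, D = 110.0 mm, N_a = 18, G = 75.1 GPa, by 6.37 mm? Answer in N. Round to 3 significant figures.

k = Gd⁴/(8D³N_a) = (75.1×10³)(9.3⁴)/(8·110.0³·18) = 2.9311 N/mm
F = k·δ = 2.9311 × 6.37 = 18.671 N

18.7 N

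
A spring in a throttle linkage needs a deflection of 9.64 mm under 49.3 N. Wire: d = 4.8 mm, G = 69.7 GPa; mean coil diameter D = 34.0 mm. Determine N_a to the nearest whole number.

Required rate k = F/δ = 49.3/9.64 = 5.1141 N/mm
N_a = Gd⁴/(8D³k) = (69.7×10³ × 4.8⁴)/(8 × 34.0³ × 5.1141)
    = 3.69997e+07 / 1.60804e+06 = 23.01 → 23 coils

23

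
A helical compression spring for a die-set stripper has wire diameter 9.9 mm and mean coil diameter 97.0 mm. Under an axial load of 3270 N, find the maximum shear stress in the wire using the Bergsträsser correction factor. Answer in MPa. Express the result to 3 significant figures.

947 MPa

Spring index C = D/d = 97.0/9.9 = 9.7980
K_B = (4C+2)/(4C−3) = 41.192/36.192 = 1.1382
τ₀ = 8FD/(πd³) = 8·3270·97.0/(π·9.9³) = 2.53752e+06/3048.3 = 832.44 MPa
τ_max = K·τ₀ = 1.1382 × 832.44 = 947.45 MPa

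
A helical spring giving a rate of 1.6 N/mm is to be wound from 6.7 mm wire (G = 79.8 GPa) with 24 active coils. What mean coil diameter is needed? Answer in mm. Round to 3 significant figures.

D = (Gd⁴/(8N_a·k))^(1/3) = (79.8×10³·6.7⁴/(8·24·1.6))^(1/3)
  = (523457)^(1/3) = 80.5923 mm

80.6 mm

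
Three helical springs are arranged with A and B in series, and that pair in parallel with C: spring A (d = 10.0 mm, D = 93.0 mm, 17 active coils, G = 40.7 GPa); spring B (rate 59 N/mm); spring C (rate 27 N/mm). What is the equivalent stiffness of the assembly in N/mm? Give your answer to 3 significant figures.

k_A = Gd⁴/(8D³N_a) = (40.7×10³)(10.0⁴)/(8·93.0³·17) = 3.7205 N/mm
Springs A,B series: k_AB = 1/(1/3.7205+1/59) = 3.4998 N/mm; parallel with C: k_eq = 3.4998+27 = 30.5 N/mm

30.5 N/mm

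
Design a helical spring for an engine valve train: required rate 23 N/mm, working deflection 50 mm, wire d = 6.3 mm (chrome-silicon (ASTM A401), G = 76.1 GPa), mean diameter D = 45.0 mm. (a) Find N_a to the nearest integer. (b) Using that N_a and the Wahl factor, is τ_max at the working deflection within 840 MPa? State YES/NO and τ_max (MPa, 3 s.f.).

N_a = Gd⁴/(8D³k) = (76.1×10³)(6.3⁴)/(8·45.0³·23) = 7.15 → N_a = 7
Actual rate k = Gd⁴/(8D³·7) = 23.492 N/mm
Working load F = kδ = 23.492·50 = 1174.6 N
C = 45.0/6.3 = 7.1429; K_W = (4C−1)/(4C−4)+0.615/C = 1.2082
τ_max = K_W·8FD/(πd³) = 1.2082·538.3 = 650.37 MPa
τ_max ≤ 840 MPa → acceptable

(a) 7 coils; (b) YES, τ_max = 650 MPa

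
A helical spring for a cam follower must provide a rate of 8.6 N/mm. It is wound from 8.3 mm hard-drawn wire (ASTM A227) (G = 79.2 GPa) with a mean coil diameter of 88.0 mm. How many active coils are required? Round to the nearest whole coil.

N_a = Gd⁴/(8D³k) = (79.2×10³ × 8.3⁴)/(8 × 88.0³ × 8.6)
    = 3.7587e+08 / 4.68853e+07 = 8.017 → 8 coils

8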